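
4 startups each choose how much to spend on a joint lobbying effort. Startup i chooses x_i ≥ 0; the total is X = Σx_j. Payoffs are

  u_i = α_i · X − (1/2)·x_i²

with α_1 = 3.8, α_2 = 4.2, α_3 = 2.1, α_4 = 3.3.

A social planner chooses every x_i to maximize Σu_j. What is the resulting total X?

53.6

Planner FOC: ∂(Σu_j)/∂x_i = (Σα_j) − x_i = 0, so x_i^SO = Σα_j = 13.4 for every i; X^SO = 53.6.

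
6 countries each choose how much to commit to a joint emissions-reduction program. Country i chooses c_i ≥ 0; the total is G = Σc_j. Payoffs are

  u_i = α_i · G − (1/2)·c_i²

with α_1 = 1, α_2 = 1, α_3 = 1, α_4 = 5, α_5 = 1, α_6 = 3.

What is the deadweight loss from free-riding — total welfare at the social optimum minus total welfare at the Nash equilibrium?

Country i's FOC: ∂u_i/∂c_i = α_i − c_i = 0, so c_i* = α_i.
NE contributions = (1, 1, 1, 5, 1, 3); G = 12.
W^NE = (Σα)·G − ½Σα_i² = 12² − ½·38 = 125.
Planner sets c_i = Σα_j = 12 for every i, so G^SO = 6·12 = 72.
W^SO = (Σα)·G^SO − ½·6·(Σα)² = (6/2)·12² = 432.
Deadweight loss = W^SO − W^NE = 307.

307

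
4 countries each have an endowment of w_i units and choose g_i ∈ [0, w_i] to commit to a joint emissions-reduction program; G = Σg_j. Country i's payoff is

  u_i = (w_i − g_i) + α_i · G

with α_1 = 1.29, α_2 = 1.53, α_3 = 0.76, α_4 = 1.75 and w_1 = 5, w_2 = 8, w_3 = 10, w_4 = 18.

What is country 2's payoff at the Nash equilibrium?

47.43

∂u_i/∂g_i = α_i − 1, so country i contributes w_i if α_i > 1, else 0.
α_i > 1 for i ∈ {1, 2, 4}; NE contributions (5, 8, 0, 18), G = 31.
u_2 = (8 − 8) + 1.53·31 = 47.43.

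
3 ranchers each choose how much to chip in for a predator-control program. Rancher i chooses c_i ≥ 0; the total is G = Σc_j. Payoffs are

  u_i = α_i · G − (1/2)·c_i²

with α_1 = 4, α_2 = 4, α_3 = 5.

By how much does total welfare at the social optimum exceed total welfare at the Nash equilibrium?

113

Rancher i's FOC: ∂u_i/∂c_i = α_i − c_i = 0, so c_i* = α_i.
NE contributions = (4, 4, 5); G = 13.
W^NE = (Σα)·G − ½Σα_i² = 13² − ½·57 = 140.5.
Planner sets c_i = Σα_j = 13 for every i, so G^SO = 3·13 = 39.
W^SO = (Σα)·G^SO − ½·3·(Σα)² = (3/2)·13² = 253.5.
Deadweight loss = W^SO − W^NE = 113.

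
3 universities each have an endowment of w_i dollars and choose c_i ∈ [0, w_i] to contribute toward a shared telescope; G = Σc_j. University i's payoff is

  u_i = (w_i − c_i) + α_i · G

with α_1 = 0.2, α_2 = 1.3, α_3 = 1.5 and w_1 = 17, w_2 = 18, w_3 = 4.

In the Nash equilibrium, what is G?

22

∂u_i/∂c_i = α_i − 1, so university i contributes w_i if α_i > 1, else 0.
α_i > 1 for i ∈ {2, 3}; NE contributions (0, 18, 4), G = 22.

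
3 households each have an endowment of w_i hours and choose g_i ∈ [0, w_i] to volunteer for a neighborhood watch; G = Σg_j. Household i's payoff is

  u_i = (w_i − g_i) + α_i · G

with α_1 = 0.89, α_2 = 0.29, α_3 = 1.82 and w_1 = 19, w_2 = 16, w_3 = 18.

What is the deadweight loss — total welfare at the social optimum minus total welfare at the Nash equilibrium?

70

∂u_i/∂g_i = α_i − 1, so household i contributes w_i if α_i > 1, else 0.
α_i > 1 for i ∈ {3}; NE contributions (0, 0, 18), G = 18.
W^NE = Σw_i − G^NE + (Σα_i)·G^NE = 53 + 2·18 = 89.
Planner: ∂(Σu_j)/∂g_i = Σα_j − 1 = 2 > 0, so everyone contributes w_i; G^SO = 53, W^SO = 53 + 2·53 = 159.
Deadweight loss = 70.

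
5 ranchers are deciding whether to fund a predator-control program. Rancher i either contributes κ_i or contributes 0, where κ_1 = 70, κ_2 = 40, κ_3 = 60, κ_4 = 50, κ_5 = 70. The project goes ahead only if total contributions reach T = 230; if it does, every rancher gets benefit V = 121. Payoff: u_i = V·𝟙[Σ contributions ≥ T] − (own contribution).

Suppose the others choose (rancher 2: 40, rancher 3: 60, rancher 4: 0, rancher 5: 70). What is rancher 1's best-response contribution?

Others' total = 170. Contributing 70 brings total to 240 ≥ 230: gain V − κ_1 = 51.
Best response: 70.

70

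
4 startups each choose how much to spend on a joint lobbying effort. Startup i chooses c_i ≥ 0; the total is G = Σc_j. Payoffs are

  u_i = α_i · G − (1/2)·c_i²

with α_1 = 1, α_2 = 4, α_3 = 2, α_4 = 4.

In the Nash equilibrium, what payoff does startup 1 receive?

Startup i's FOC: ∂u_i/∂c_i = α_i − c_i = 0, so c_i* = α_i.
NE contributions = (1, 4, 2, 4); G = 11.
u_1 = α_1·G − ½·(c_1)² = 1·11 − ½·1² = 10.5.

10.5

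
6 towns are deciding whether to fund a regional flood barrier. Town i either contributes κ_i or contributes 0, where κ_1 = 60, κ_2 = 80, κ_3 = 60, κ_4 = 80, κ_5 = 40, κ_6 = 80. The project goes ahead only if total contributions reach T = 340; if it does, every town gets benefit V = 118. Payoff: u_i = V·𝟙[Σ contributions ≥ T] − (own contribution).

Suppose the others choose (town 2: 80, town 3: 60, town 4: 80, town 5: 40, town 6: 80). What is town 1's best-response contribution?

Others' total = 340 ≥ 340; contributing adds cost 60 for no extra benefit.
Best response: 0.

0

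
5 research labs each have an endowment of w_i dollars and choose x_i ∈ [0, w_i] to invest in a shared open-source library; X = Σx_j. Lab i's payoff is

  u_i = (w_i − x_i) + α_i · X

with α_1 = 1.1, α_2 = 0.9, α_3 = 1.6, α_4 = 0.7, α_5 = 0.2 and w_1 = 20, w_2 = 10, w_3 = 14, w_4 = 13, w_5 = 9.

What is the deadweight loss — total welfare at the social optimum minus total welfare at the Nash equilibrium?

112

∂u_i/∂x_i = α_i − 1, so lab i contributes w_i if α_i > 1, else 0.
α_i > 1 for i ∈ {1, 3}; NE contributions (20, 0, 14, 0, 0), X = 34.
W^NE = Σw_i − X^NE + (Σα_i)·X^NE = 66 + 3.5·34 = 185.
Planner: ∂(Σu_j)/∂x_i = Σα_j − 1 = 3.5 > 0, so everyone contributes w_i; X^SO = 66, W^SO = 66 + 3.5·66 = 297.
Deadweight loss = 112.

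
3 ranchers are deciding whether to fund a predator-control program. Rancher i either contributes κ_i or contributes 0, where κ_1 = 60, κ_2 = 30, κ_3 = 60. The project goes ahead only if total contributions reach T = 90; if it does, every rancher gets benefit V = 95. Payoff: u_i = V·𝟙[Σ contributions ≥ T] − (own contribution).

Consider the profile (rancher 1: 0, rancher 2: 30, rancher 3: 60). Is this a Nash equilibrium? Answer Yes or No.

Total = 90 ≥ 90: provided.
Rancher 1 (pledges 0, payoff 95): pledging 60 → total 150, payoff 35. No gain.
Rancher 2 (pledges 30, payoff 65): dropping to 0 → total 60, payoff 0. No gain.
Rancher 3 (pledges 60, payoff 35): dropping to 0 → total 30, payoff 0. No gain.

Yes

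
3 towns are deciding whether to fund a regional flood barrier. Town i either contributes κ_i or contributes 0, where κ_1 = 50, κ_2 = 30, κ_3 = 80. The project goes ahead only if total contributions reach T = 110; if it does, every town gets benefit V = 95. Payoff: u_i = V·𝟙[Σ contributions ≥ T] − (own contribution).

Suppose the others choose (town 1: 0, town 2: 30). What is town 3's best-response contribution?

Others' total = 30. Contributing 80 brings total to 110 ≥ 110: gain V − κ_3 = 15.
Best response: 80.

80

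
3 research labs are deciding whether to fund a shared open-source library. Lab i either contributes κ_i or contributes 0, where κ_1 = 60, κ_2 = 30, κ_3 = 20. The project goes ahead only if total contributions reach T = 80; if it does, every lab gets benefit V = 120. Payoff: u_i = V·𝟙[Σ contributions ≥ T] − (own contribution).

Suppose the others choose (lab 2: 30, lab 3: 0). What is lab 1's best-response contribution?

Others' total = 30. Contributing 60 brings total to 90 ≥ 80: gain V − κ_1 = 60.
Best response: 60.

60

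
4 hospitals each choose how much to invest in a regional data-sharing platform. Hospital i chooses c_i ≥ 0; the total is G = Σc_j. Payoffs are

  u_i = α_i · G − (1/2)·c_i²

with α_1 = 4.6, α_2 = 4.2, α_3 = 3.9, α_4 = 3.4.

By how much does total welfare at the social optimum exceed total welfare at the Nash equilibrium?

291.995

Hospital i's FOC: ∂u_i/∂c_i = α_i − c_i = 0, so c_i* = α_i.
NE contributions = (4.6, 4.2, 3.9, 3.4); G = 16.1.
W^NE = (Σα)·G − ½Σα_i² = 16.1² − ½·65.57 = 226.425.
Planner sets c_i = Σα_j = 16.1 for every i, so G^SO = 4·16.1 = 64.4.
W^SO = (Σα)·G^SO − ½·4·(Σα)² = (4/2)·16.1² = 518.42.
Deadweight loss = W^SO − W^NE = 291.995.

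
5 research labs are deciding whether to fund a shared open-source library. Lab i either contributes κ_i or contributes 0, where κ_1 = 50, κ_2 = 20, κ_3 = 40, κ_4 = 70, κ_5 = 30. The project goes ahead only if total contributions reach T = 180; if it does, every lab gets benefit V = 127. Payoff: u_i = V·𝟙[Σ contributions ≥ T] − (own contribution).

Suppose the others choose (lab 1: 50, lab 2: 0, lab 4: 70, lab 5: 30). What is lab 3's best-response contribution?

40

Others' total = 150. Contributing 40 brings total to 190 ≥ 180: gain V − κ_3 = 87.
Best response: 40.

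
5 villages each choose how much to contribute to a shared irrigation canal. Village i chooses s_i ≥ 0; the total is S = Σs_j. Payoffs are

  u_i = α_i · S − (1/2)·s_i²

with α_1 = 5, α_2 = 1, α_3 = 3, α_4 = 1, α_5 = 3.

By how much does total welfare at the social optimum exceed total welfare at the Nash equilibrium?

Village i's FOC: ∂u_i/∂s_i = α_i − s_i = 0, so s_i* = α_i.
NE contributions = (5, 1, 3, 1, 3); S = 13.
W^NE = (Σα)·S − ½Σα_i² = 13² − ½·45 = 146.5.
Planner sets s_i = Σα_j = 13 for every i, so S^SO = 5·13 = 65.
W^SO = (Σα)·S^SO − ½·5·(Σα)² = (5/2)·13² = 422.5.
Deadweight loss = W^SO − W^NE = 276.

276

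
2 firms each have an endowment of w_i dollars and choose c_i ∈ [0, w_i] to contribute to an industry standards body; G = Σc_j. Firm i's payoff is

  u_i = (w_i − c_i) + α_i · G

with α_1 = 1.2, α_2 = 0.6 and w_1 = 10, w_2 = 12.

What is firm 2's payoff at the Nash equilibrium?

∂u_i/∂c_i = α_i − 1, so firm i contributes w_i if α_i > 1, else 0.
α_i > 1 for i ∈ {1}; NE contributions (10, 0), G = 10.
u_2 = (12 − 0) + 0.6·10 = 18.

18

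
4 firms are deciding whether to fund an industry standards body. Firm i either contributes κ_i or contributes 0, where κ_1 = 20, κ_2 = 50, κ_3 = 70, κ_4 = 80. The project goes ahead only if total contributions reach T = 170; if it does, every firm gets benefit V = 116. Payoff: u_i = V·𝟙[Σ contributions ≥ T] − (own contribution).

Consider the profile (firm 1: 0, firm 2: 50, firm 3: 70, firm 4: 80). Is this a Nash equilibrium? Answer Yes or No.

Total = 200 ≥ 170: provided.
Firm 1 (pledges 0, payoff 116): pledging 20 → total 220, payoff 96. No gain.
Firm 2 (pledges 50, payoff 66): dropping to 0 → total 150, payoff 0. No gain.
Firm 3 (pledges 70, payoff 46): dropping to 0 → total 130, payoff 0. No gain.
Firm 4 (pledges 80, payoff 36): dropping to 0 → total 120, payoff 0. No gain.

Yes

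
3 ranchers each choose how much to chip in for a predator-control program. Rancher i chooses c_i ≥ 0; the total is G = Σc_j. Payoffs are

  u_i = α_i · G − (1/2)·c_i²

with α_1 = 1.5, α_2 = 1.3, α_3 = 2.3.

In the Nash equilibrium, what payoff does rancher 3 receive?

9.085

Rancher i's FOC: ∂u_i/∂c_i = α_i − c_i = 0, so c_i* = α_i.
NE contributions = (1.5, 1.3, 2.3); G = 5.1.
u_3 = α_3·G − ½·(c_3)² = 2.3·5.1 − ½·2.3² = 9.085.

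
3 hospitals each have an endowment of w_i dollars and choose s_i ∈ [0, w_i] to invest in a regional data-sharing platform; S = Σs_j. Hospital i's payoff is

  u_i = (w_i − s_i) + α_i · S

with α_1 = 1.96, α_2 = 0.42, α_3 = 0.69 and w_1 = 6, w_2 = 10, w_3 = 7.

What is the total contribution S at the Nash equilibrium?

6

∂u_i/∂s_i = α_i − 1, so hospital i contributes w_i if α_i > 1, else 0.
α_i > 1 for i ∈ {1}; NE contributions (6, 0, 0), S = 6.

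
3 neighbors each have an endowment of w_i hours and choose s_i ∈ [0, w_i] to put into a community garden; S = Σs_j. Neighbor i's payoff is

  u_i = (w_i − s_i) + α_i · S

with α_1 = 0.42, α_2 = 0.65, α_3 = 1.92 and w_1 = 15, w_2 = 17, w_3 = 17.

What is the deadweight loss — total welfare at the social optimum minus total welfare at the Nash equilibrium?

63.68

∂u_i/∂s_i = α_i − 1, so neighbor i contributes w_i if α_i > 1, else 0.
α_i > 1 for i ∈ {3}; NE contributions (0, 0, 17), S = 17.
W^NE = Σw_i − S^NE + (Σα_i)·S^NE = 49 + 1.99·17 = 82.83.
Planner: ∂(Σu_j)/∂s_i = Σα_j − 1 = 1.99 > 0, so everyone contributes w_i; S^SO = 49, W^SO = 49 + 1.99·49 = 146.51.
Deadweight loss = 63.68.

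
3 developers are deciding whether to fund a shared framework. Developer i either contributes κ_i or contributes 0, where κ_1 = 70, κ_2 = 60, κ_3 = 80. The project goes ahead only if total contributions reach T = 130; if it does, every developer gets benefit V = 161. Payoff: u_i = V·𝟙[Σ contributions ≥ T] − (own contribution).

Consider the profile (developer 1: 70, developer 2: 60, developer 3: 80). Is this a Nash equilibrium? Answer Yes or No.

No

Total = 210 ≥ 130: provided.
Developer 1 (pledges 70, payoff 91): dropping to 0 → total 140, payoff 161. Profitable deviation.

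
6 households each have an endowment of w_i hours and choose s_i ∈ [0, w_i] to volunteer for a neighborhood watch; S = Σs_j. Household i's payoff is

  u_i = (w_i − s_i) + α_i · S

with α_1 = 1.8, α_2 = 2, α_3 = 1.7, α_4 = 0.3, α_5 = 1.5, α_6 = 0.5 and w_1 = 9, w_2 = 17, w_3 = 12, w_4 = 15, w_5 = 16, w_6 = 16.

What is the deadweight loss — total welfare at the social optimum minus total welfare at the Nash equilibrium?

210.8

∂u_i/∂s_i = α_i − 1, so household i contributes w_i if α_i > 1, else 0.
α_i > 1 for i ∈ {1, 2, 3, 5}; NE contributions (9, 17, 12, 0, 16, 0), S = 54.
W^NE = Σw_i − S^NE + (Σα_i)·S^NE = 85 + 6.8·54 = 452.2.
Planner: ∂(Σu_j)/∂s_i = Σα_j − 1 = 6.8 > 0, so everyone contributes w_i; S^SO = 85, W^SO = 85 + 6.8·85 = 663.
Deadweight loss = 210.8.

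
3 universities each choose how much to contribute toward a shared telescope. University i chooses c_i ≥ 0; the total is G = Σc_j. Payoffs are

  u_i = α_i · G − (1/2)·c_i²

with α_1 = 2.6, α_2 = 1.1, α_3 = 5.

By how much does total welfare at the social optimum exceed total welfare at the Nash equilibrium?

University i's FOC: ∂u_i/∂c_i = α_i − c_i = 0, so c_i* = α_i.
NE contributions = (2.6, 1.1, 5); G = 8.7.
W^NE = (Σα)·G − ½Σα_i² = 8.7² − ½·32.97 = 59.205.
Planner sets c_i = Σα_j = 8.7 for every i, so G^SO = 3·8.7 = 26.1.
W^SO = (Σα)·G^SO − ½·3·(Σα)² = (3/2)·8.7² = 113.535.
Deadweight loss = W^SO − W^NE = 54.33.

54.33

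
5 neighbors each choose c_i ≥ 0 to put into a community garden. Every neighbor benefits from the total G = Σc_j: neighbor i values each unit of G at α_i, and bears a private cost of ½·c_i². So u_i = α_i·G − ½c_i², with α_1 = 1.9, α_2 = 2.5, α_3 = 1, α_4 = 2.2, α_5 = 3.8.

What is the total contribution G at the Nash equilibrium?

11.4

Neighbor i's FOC: ∂u_i/∂c_i = α_i − c_i = 0, so c_i* = α_i.
NE contributions = (1.9, 2.5, 1, 2.2, 3.8); G = 11.4.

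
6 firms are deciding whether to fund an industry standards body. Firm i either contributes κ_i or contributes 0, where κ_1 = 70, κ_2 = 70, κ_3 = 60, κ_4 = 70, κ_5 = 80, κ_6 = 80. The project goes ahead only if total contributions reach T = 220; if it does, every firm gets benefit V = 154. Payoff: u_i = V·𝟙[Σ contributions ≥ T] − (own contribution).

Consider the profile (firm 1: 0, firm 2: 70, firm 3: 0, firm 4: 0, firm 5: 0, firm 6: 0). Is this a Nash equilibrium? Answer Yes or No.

Total = 70 < 220: not provided.
Firm 1 (pledges 0, payoff 0): pledging 70 → total 140, payoff -70. No gain.
Firm 2 (pledges 70, payoff -70): dropping to 0 → total 0, payoff 0. Profitable deviation.

No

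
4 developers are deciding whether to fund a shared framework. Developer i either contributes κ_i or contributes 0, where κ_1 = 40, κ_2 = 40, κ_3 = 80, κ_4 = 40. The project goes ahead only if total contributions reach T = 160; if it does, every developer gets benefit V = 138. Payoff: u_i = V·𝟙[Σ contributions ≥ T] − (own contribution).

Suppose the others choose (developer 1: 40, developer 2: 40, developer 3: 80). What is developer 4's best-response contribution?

Others' total = 160 ≥ 160; contributing adds cost 40 for no extra benefit.
Best response: 0.

0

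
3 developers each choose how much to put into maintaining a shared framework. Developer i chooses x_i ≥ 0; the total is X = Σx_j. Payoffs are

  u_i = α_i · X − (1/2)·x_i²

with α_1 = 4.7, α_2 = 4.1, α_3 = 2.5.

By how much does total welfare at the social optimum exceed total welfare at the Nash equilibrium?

86.42

Developer i's FOC: ∂u_i/∂x_i = α_i − x_i = 0, so x_i* = α_i.
NE contributions = (4.7, 4.1, 2.5); X = 11.3.
W^NE = (Σα)·X − ½Σα_i² = 11.3² − ½·45.15 = 105.115.
Planner sets x_i = Σα_j = 11.3 for every i, so X^SO = 3·11.3 = 33.9.
W^SO = (Σα)·X^SO − ½·3·(Σα)² = (3/2)·11.3² = 191.535.
Deadweight loss = W^SO − W^NE = 86.42.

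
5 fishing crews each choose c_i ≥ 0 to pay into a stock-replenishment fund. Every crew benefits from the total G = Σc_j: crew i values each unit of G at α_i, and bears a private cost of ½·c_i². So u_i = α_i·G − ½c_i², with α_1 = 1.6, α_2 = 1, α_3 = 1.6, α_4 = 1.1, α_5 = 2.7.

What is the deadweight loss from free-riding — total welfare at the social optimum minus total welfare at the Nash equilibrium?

Crew i's FOC: ∂u_i/∂c_i = α_i − c_i = 0, so c_i* = α_i.
NE contributions = (1.6, 1, 1.6, 1.1, 2.7); G = 8.
W^NE = (Σα)·G − ½Σα_i² = 8² − ½·14.62 = 56.69.
Planner sets c_i = Σα_j = 8 for every i, so G^SO = 5·8 = 40.
W^SO = (Σα)·G^SO − ½·5·(Σα)² = (5/2)·8² = 160.
Deadweight loss = W^SO − W^NE = 103.31.

103.31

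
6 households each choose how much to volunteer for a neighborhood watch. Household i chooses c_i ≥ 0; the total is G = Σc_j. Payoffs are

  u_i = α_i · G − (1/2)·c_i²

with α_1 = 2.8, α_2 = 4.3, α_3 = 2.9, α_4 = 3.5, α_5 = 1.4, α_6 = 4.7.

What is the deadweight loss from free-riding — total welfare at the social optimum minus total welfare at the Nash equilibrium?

803.84

Household i's FOC: ∂u_i/∂c_i = α_i − c_i = 0, so c_i* = α_i.
NE contributions = (2.8, 4.3, 2.9, 3.5, 1.4, 4.7); G = 19.6.
W^NE = (Σα)·G − ½Σα_i² = 19.6² − ½·71.04 = 348.64.
Planner sets c_i = Σα_j = 19.6 for every i, so G^SO = 6·19.6 = 117.6.
W^SO = (Σα)·G^SO − ½·6·(Σα)² = (6/2)·19.6² = 1152.48.
Deadweight loss = W^SO − W^NE = 803.84.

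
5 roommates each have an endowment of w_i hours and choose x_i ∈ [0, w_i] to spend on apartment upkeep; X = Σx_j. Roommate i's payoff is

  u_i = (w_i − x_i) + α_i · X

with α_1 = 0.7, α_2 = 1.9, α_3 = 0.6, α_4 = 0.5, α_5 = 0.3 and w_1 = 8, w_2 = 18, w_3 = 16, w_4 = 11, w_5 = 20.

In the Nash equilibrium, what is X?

18

∂u_i/∂x_i = α_i − 1, so roommate i contributes w_i if α_i > 1, else 0.
α_i > 1 for i ∈ {2}; NE contributions (0, 18, 0, 0, 0), X = 18.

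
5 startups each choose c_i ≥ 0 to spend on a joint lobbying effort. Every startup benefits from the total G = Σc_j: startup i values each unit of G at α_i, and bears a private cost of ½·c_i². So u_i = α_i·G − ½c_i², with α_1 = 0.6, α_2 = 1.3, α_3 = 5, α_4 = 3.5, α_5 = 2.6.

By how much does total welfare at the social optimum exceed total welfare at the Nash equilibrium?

276.53

Startup i's FOC: ∂u_i/∂c_i = α_i − c_i = 0, so c_i* = α_i.
NE contributions = (0.6, 1.3, 5, 3.5, 2.6); G = 13.
W^NE = (Σα)·G − ½Σα_i² = 13² − ½·46.06 = 145.97.
Planner sets c_i = Σα_j = 13 for every i, so G^SO = 5·13 = 65.
W^SO = (Σα)·G^SO − ½·5·(Σα)² = (5/2)·13² = 422.5.
Deadweight loss = W^SO − W^NE = 276.53.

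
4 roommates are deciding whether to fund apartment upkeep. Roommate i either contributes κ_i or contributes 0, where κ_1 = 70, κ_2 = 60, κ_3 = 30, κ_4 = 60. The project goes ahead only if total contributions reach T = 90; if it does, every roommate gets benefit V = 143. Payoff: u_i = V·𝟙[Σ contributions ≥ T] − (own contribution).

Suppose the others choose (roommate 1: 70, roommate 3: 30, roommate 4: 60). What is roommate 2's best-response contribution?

0

Others' total = 160 ≥ 90; contributing adds cost 60 for no extra benefit.
Best response: 0.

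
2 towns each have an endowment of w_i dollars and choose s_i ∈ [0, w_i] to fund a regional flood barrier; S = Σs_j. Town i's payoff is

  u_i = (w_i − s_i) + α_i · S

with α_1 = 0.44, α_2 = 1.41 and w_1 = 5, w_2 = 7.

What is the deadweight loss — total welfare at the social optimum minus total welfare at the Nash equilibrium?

4.25

∂u_i/∂s_i = α_i − 1, so town i contributes w_i if α_i > 1, else 0.
α_i > 1 for i ∈ {2}; NE contributions (0, 7), S = 7.
W^NE = Σw_i − S^NE + (Σα_i)·S^NE = 12 + 0.85·7 = 17.95.
Planner: ∂(Σu_j)/∂s_i = Σα_j − 1 = 0.85 > 0, so everyone contributes w_i; S^SO = 12, W^SO = 12 + 0.85·12 = 22.2.
Deadweight loss = 4.25.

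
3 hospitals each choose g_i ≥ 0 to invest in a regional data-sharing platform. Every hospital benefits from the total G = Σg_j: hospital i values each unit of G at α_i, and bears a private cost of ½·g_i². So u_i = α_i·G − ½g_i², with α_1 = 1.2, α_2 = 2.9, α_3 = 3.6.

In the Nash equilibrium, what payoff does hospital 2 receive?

18.125

Hospital i's FOC: ∂u_i/∂g_i = α_i − g_i = 0, so g_i* = α_i.
NE contributions = (1.2, 2.9, 3.6); G = 7.7.
u_2 = α_2·G − ½·(g_2)² = 2.9·7.7 − ½·2.9² = 18.125.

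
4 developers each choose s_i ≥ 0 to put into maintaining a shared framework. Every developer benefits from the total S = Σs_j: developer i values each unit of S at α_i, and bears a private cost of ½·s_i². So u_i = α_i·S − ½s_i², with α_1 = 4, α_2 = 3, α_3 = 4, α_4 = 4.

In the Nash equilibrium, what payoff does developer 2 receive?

Developer i's FOC: ∂u_i/∂s_i = α_i − s_i = 0, so s_i* = α_i.
NE contributions = (4, 3, 4, 4); S = 15.
u_2 = α_2·S − ½·(s_2)² = 3·15 − ½·3² = 40.5.

40.5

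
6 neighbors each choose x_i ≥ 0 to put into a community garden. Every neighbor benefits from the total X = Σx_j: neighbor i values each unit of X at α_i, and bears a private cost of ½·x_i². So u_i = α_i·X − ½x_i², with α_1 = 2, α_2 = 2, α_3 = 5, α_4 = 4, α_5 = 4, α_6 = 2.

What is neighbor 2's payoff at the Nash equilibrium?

36

Neighbor i's FOC: ∂u_i/∂x_i = α_i − x_i = 0, so x_i* = α_i.
NE contributions = (2, 2, 5, 4, 4, 2); X = 19.
u_2 = α_2·X − ½·(x_2)² = 2·19 − ½·2² = 36.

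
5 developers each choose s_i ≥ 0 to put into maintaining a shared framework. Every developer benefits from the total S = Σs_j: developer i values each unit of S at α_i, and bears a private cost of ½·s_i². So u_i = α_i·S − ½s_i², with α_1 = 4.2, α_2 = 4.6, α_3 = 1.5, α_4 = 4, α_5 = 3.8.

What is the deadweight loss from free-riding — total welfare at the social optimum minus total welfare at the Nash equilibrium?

527.16

Developer i's FOC: ∂u_i/∂s_i = α_i − s_i = 0, so s_i* = α_i.
NE contributions = (4.2, 4.6, 1.5, 4, 3.8); S = 18.1.
W^NE = (Σα)·S − ½Σα_i² = 18.1² − ½·71.49 = 291.865.
Planner sets s_i = Σα_j = 18.1 for every i, so S^SO = 5·18.1 = 90.5.
W^SO = (Σα)·S^SO − ½·5·(Σα)² = (5/2)·18.1² = 819.025.
Deadweight loss = W^SO − W^NE = 527.16.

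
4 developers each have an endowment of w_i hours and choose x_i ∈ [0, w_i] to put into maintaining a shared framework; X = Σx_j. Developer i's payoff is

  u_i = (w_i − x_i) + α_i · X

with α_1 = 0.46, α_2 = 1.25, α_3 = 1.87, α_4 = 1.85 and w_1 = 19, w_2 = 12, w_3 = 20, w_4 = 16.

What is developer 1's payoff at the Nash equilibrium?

41.08

∂u_i/∂x_i = α_i − 1, so developer i contributes w_i if α_i > 1, else 0.
α_i > 1 for i ∈ {2, 3, 4}; NE contributions (0, 12, 20, 16), X = 48.
u_1 = (19 − 0) + 0.46·48 = 41.08.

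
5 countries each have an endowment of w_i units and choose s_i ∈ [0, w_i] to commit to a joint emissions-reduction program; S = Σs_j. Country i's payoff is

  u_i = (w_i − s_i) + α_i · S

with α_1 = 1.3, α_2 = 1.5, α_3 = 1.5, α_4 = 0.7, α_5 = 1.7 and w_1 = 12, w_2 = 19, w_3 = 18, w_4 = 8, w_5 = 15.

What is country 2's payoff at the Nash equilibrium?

96

∂u_i/∂s_i = α_i − 1, so country i contributes w_i if α_i > 1, else 0.
α_i > 1 for i ∈ {1, 2, 3, 5}; NE contributions (12, 19, 18, 0, 15), S = 64.
u_2 = (19 − 19) + 1.5·64 = 96.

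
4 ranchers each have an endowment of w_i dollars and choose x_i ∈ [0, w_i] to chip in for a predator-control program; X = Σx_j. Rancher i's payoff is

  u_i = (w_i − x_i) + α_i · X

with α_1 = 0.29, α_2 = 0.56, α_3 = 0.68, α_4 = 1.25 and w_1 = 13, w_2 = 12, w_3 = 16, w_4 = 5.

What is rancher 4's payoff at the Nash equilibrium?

6.25

∂u_i/∂x_i = α_i − 1, so rancher i contributes w_i if α_i > 1, else 0.
α_i > 1 for i ∈ {4}; NE contributions (0, 0, 0, 5), X = 5.
u_4 = (5 − 5) + 1.25·5 = 6.25.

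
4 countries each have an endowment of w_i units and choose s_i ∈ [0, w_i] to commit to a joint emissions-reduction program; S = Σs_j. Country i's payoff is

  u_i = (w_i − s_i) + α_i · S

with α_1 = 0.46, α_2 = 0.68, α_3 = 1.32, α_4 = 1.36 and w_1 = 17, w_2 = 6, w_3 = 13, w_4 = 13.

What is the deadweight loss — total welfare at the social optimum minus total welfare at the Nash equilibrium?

∂u_i/∂s_i = α_i − 1, so country i contributes w_i if α_i > 1, else 0.
α_i > 1 for i ∈ {3, 4}; NE contributions (0, 0, 13, 13), S = 26.
W^NE = Σw_i − S^NE + (Σα_i)·S^NE = 49 + 2.82·26 = 122.32.
Planner: ∂(Σu_j)/∂s_i = Σα_j − 1 = 2.82 > 0, so everyone contributes w_i; S^SO = 49, W^SO = 49 + 2.82·49 = 187.18.
Deadweight loss = 64.86.

64.86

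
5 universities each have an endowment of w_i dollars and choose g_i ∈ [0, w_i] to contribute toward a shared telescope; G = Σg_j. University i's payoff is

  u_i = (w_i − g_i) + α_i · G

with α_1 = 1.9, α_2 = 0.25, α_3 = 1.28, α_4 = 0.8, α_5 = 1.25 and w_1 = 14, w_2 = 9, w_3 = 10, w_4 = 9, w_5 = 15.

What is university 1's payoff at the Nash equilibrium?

74.1

∂u_i/∂g_i = α_i − 1, so university i contributes w_i if α_i > 1, else 0.
α_i > 1 for i ∈ {1, 3, 5}; NE contributions (14, 0, 10, 0, 15), G = 39.
u_1 = (14 − 14) + 1.9·39 = 74.1.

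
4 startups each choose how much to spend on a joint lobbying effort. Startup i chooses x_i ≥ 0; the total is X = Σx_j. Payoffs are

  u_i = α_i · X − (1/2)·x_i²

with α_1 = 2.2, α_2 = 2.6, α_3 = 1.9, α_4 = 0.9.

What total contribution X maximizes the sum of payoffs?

Planner FOC: ∂(Σu_j)/∂x_i = (Σα_j) − x_i = 0, so x_i^SO = Σα_j = 7.6 for every i; X^SO = 30.4.

30.4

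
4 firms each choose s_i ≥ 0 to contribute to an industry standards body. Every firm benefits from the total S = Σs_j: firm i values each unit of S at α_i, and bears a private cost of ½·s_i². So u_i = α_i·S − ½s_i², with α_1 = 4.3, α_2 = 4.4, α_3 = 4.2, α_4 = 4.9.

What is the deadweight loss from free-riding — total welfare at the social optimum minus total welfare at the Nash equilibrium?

Firm i's FOC: ∂u_i/∂s_i = α_i − s_i = 0, so s_i* = α_i.
NE contributions = (4.3, 4.4, 4.2, 4.9); S = 17.8.
W^NE = (Σα)·S − ½Σα_i² = 17.8² − ½·79.5 = 277.09.
Planner sets s_i = Σα_j = 17.8 for every i, so S^SO = 4·17.8 = 71.2.
W^SO = (Σα)·S^SO − ½·4·(Σα)² = (4/2)·17.8² = 633.68.
Deadweight loss = W^SO − W^NE = 356.59.

356.59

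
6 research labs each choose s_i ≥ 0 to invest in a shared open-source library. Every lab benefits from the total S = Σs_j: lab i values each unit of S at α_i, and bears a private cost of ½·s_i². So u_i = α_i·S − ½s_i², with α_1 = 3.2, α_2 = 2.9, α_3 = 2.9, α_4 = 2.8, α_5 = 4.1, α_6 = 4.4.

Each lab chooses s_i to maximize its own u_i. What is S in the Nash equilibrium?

Lab i's FOC: ∂u_i/∂s_i = α_i − s_i = 0, so s_i* = α_i.
NE contributions = (3.2, 2.9, 2.9, 2.8, 4.1, 4.4); S = 20.3.

20.3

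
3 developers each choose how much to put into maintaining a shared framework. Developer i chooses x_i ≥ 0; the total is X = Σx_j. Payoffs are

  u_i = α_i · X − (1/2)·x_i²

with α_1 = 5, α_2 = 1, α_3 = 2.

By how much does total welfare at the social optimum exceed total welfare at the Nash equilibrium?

47

Developer i's FOC: ∂u_i/∂x_i = α_i − x_i = 0, so x_i* = α_i.
NE contributions = (5, 1, 2); X = 8.
W^NE = (Σα)·X − ½Σα_i² = 8² − ½·30 = 49.
Planner sets x_i = Σα_j = 8 for every i, so X^SO = 3·8 = 24.
W^SO = (Σα)·X^SO − ½·3·(Σα)² = (3/2)·8² = 96.
Deadweight loss = W^SO − W^NE = 47.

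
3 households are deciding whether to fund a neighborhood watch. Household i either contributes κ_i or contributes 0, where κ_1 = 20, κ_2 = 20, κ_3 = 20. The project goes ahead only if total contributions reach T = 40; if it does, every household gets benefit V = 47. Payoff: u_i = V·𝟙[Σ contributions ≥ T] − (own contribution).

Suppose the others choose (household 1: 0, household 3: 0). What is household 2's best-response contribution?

Others' total = 0. Even contributing 20 gives 20 < 40: no benefit either way.
Best response: 0.

0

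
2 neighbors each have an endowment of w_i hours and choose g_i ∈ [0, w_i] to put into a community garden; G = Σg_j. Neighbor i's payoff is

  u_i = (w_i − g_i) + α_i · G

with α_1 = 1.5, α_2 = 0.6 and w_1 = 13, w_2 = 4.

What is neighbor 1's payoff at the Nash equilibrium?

19.5

∂u_i/∂g_i = α_i − 1, so neighbor i contributes w_i if α_i > 1, else 0.
α_i > 1 for i ∈ {1}; NE contributions (13, 0), G = 13.
u_1 = (13 − 13) + 1.5·13 = 19.5.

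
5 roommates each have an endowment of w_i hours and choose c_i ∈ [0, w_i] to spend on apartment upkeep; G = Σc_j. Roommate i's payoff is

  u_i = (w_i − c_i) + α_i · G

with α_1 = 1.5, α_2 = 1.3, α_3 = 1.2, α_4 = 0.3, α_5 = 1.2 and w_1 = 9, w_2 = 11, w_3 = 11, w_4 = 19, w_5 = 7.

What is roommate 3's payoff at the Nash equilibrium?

∂u_i/∂c_i = α_i − 1, so roommate i contributes w_i if α_i > 1, else 0.
α_i > 1 for i ∈ {1, 2, 3, 5}; NE contributions (9, 11, 11, 0, 7), G = 38.
u_3 = (11 − 11) + 1.2·38 = 45.6.

45.6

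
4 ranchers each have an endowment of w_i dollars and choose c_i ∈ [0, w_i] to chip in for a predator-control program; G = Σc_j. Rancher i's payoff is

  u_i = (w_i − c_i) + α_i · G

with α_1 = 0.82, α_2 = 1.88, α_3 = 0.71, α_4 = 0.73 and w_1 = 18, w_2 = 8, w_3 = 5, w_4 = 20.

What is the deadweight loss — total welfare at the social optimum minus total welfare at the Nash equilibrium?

135.02

∂u_i/∂c_i = α_i − 1, so rancher i contributes w_i if α_i > 1, else 0.
α_i > 1 for i ∈ {2}; NE contributions (0, 8, 0, 0), G = 8.
W^NE = Σw_i − G^NE + (Σα_i)·G^NE = 51 + 3.14·8 = 76.12.
Planner: ∂(Σu_j)/∂c_i = Σα_j − 1 = 3.14 > 0, so everyone contributes w_i; G^SO = 51, W^SO = 51 + 3.14·51 = 211.14.
Deadweight loss = 135.02.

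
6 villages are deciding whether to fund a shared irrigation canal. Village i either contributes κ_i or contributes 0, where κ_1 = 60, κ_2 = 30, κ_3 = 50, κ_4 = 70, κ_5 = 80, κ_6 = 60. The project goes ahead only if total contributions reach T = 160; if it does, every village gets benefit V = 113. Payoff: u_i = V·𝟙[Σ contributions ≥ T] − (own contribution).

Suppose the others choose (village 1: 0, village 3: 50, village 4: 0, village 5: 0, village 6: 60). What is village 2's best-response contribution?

0

Others' total = 110. Even contributing 30 gives 140 < 160: no benefit either way.
Best response: 0.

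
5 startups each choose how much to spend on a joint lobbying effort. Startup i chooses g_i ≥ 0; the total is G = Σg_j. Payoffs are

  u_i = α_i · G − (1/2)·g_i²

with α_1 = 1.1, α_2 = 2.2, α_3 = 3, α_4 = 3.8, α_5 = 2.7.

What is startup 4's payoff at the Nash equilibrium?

41.42

Startup i's FOC: ∂u_i/∂g_i = α_i − g_i = 0, so g_i* = α_i.
NE contributions = (1.1, 2.2, 3, 3.8, 2.7); G = 12.8.
u_4 = α_4·G − ½·(g_4)² = 3.8·12.8 − ½·3.8² = 41.42.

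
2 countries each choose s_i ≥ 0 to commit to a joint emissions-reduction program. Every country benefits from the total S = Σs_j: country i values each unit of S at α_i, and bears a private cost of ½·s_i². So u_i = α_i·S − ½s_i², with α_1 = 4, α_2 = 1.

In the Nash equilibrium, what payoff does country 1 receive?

12

Country i's FOC: ∂u_i/∂s_i = α_i − s_i = 0, so s_i* = α_i.
NE contributions = (4, 1); S = 5.
u_1 = α_1·S − ½·(s_1)² = 4·5 − ½·4² = 12.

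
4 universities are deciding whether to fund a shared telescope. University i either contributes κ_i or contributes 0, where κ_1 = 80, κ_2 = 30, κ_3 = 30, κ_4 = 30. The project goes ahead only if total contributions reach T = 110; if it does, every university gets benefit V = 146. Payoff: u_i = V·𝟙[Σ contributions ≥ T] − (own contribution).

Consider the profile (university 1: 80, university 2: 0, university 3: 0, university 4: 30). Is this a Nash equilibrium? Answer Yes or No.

Total = 110 ≥ 110: provided.
University 1 (pledges 80, payoff 66): dropping to 0 → total 30, payoff 0. No gain.
University 2 (pledges 0, payoff 146): pledging 30 → total 140, payoff 116. No gain.
University 3 (pledges 0, payoff 146): pledging 30 → total 140, payoff 116. No gain.
University 4 (pledges 30, payoff 116): dropping to 0 → total 80, payoff 0. No gain.

Yes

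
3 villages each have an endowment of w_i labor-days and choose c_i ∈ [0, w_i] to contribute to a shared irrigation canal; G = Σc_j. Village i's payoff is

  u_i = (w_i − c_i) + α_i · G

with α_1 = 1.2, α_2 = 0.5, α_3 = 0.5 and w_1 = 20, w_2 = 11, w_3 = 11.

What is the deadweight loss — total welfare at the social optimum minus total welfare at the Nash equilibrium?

26.4

∂u_i/∂c_i = α_i − 1, so village i contributes w_i if α_i > 1, else 0.
α_i > 1 for i ∈ {1}; NE contributions (20, 0, 0), G = 20.
W^NE = Σw_i − G^NE + (Σα_i)·G^NE = 42 + 1.2·20 = 66.
Planner: ∂(Σu_j)/∂c_i = Σα_j − 1 = 1.2 > 0, so everyone contributes w_i; G^SO = 42, W^SO = 42 + 1.2·42 = 92.4.
Deadweight loss = 26.4.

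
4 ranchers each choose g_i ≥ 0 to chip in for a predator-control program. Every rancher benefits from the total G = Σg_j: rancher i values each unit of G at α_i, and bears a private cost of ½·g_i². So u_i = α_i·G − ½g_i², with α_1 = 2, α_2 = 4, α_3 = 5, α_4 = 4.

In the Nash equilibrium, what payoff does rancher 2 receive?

52

Rancher i's FOC: ∂u_i/∂g_i = α_i − g_i = 0, so g_i* = α_i.
NE contributions = (2, 4, 5, 4); G = 15.
u_2 = α_2·G − ½·(g_2)² = 4·15 − ½·4² = 52.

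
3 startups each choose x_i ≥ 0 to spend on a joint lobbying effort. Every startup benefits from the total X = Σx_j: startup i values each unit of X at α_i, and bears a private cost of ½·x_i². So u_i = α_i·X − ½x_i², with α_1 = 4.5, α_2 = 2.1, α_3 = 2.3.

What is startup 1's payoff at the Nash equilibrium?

Startup i's FOC: ∂u_i/∂x_i = α_i − x_i = 0, so x_i* = α_i.
NE contributions = (4.5, 2.1, 2.3); X = 8.9.
u_1 = α_1·X − ½·(x_1)² = 4.5·8.9 − ½·4.5² = 29.925.

29.925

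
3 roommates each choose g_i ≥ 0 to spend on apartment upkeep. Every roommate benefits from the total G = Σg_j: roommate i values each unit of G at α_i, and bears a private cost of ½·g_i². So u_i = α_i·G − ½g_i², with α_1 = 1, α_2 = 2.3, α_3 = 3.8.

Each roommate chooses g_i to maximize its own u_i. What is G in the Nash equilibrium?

Roommate i's FOC: ∂u_i/∂g_i = α_i − g_i = 0, so g_i* = α_i.
NE contributions = (1, 2.3, 3.8); G = 7.1.

7.1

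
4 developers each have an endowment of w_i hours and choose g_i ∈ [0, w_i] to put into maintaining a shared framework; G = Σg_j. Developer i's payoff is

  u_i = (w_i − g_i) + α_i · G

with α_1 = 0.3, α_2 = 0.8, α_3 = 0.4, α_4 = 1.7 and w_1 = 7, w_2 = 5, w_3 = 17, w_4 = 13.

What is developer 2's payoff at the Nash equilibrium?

∂u_i/∂g_i = α_i − 1, so developer i contributes w_i if α_i > 1, else 0.
α_i > 1 for i ∈ {4}; NE contributions (0, 0, 0, 13), G = 13.
u_2 = (5 − 0) + 0.8·13 = 15.4.

15.4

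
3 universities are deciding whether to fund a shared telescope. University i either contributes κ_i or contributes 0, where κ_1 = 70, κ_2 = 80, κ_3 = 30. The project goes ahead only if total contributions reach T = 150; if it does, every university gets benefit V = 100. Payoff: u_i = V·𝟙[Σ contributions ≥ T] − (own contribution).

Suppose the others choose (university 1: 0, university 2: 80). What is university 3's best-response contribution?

0

Others' total = 80. Even contributing 30 gives 110 < 150: no benefit either way.
Best response: 0.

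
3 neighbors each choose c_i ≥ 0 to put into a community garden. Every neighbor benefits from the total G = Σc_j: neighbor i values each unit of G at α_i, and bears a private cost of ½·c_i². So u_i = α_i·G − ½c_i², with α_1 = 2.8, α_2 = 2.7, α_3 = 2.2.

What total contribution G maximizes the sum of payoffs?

Planner FOC: ∂(Σu_j)/∂c_i = (Σα_j) − c_i = 0, so c_i^SO = Σα_j = 7.7 for every i; G^SO = 23.1.

23.1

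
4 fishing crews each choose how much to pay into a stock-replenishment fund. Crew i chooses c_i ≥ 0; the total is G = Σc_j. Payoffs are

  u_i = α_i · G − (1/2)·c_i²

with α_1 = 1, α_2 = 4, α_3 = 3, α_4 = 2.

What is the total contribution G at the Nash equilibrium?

Crew i's FOC: ∂u_i/∂c_i = α_i − c_i = 0, so c_i* = α_i.
NE contributions = (1, 4, 3, 2); G = 10.

10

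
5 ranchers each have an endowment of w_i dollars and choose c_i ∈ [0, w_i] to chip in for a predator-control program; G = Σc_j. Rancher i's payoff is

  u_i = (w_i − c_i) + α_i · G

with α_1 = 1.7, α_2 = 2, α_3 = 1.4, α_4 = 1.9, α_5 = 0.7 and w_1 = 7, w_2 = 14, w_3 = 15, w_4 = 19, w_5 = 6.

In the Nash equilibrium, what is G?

∂u_i/∂c_i = α_i − 1, so rancher i contributes w_i if α_i > 1, else 0.
α_i > 1 for i ∈ {1, 2, 3, 4}; NE contributions (7, 14, 15, 19, 0), G = 55.

55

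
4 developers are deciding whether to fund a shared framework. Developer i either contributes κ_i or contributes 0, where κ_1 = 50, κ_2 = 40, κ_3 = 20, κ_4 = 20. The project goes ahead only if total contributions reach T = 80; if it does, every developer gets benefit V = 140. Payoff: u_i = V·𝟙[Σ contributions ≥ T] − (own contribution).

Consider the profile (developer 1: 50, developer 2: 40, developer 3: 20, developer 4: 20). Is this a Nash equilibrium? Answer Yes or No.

No

Total = 130 ≥ 80: provided.
Developer 1 (pledges 50, payoff 90): dropping to 0 → total 80, payoff 140. Profitable deviation.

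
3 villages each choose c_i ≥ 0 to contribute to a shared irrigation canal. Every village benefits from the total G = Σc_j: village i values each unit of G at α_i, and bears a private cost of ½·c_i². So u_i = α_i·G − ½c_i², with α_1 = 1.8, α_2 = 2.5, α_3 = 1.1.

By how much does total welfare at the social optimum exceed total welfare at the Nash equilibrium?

Village i's FOC: ∂u_i/∂c_i = α_i − c_i = 0, so c_i* = α_i.
NE contributions = (1.8, 2.5, 1.1); G = 5.4.
W^NE = (Σα)·G − ½Σα_i² = 5.4² − ½·10.7 = 23.81.
Planner sets c_i = Σα_j = 5.4 for every i, so G^SO = 3·5.4 = 16.2.
W^SO = (Σα)·G^SO − ½·3·(Σα)² = (3/2)·5.4² = 43.74.
Deadweight loss = W^SO − W^NE = 19.93.

19.93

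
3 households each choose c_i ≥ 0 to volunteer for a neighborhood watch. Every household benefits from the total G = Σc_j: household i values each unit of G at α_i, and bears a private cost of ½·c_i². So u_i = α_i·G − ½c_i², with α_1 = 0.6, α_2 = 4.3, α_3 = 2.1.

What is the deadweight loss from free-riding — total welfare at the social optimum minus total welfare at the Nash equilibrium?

36.13

Household i's FOC: ∂u_i/∂c_i = α_i − c_i = 0, so c_i* = α_i.
NE contributions = (0.6, 4.3, 2.1); G = 7.
W^NE = (Σα)·G − ½Σα_i² = 7² − ½·23.26 = 37.37.
Planner sets c_i = Σα_j = 7 for every i, so G^SO = 3·7 = 21.
W^SO = (Σα)·G^SO − ½·3·(Σα)² = (3/2)·7² = 73.5.
Deadweight loss = W^SO − W^NE = 36.13.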